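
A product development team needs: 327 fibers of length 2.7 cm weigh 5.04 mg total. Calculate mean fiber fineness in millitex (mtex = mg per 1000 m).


Formula: fineness (mtex) = mass (mg) / total length (km) = (mass_mg / total_length_m) * 1000
Step 1: Convert fiber length: 2.7 cm = 0.027 m
Step 2: Total fiber length = 327 * 0.027 = 8.829 m
Step 3: Linear density = 5.04 mg / 8.829 m = 0.5708 mg/m
Step 4: fineness = 0.5708 * 1000 = 570.8 mtex

570.8 mtex


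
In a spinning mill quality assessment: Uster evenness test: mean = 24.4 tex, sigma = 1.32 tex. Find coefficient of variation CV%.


Formula: CV% = (standard deviation / mean) * 100
Step 1: Ratio = 1.32 / 24.4 = 0.054098
Step 2: CV% = 0.054098 * 100 = 5.4098% ≈ 5.4%

5.4%


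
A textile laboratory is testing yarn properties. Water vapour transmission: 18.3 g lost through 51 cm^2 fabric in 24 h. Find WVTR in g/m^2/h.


Formula: WVTR = mass_loss / (area * time)
Step 1: Convert area: 51 cm^2 = 0.0051 m^2
Step 2: WVTR = 18.3 g / (0.0051 m^2 * 24 h)
Step 3: WVTR = 18.3 / 0.1224 = 149.5 g/m^2/h

149.5 g/m^2/h


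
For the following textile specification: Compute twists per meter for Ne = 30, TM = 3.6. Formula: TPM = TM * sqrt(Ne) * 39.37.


Formula: TPM = TM * sqrt(Ne) * 39.37
Step 1: sqrt(Ne) = sqrt(30) = 5.4772
Step 2: TM * sqrt(Ne) = 3.6 * 5.4772 = 19.7179
Step 3: TPM = 19.7179 * 39.37 = 776 twists/m

776 twists/m


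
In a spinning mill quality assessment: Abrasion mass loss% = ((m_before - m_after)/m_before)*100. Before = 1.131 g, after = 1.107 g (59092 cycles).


Formula: Mass loss% = ((m_before - m_after) / m_before) * 100
Step 1: Mass loss = 1.131 - 1.107 = 0.024 g
Step 2: Ratio = 0.024 / 1.131 = 0.0212202
Step 3: Mass loss% = 0.0212202 * 100 = 2.12202% ≈ 2.12%

2.12%


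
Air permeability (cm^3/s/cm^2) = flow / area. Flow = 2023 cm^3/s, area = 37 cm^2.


Formula: Air Permeability = Airflow / Test Area
AP = 2023 cm^3/s / 37 cm^2
AP = 54.7 cm^3/s/cm^2

54.7 cm^3/s/cm^2


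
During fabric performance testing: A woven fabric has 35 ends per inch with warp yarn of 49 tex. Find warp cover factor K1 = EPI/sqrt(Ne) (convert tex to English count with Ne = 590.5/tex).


Formula: K1 = EPI / sqrt(Ne), with Ne = 590.5 / tex_warp
Step 1: Ne = 590.5 / 49 = 12.051
Step 2: sqrt(Ne) = sqrt(12.051) = 3.4715
Step 3: K1 = 35 / 3.4715 = 10.1

10.1


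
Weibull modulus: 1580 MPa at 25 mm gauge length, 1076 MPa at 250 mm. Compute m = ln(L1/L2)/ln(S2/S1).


Formula: m = ln(L1/L2) / ln(S2/S1)
Step 1: ln(L1/L2) = ln(25/250) = -2.30259
Step 2: S2/S1 = 1076/1580 = 0.68101
Step 3: ln(S2/S1) = ln(0.68101) = -0.38418
Step 4: m = -2.30259 / -0.38418 = 5.99

5.99 (Weibull m)


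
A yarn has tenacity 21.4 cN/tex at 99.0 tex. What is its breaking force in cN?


Formula: Breaking force = Tenacity * Linear density
F = 21.4 cN/tex * 99.0 tex
F = 2118.60 cN

2118.60 cN


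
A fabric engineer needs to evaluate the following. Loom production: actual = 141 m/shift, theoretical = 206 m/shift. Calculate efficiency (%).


Formula: Efficiency% = (Actual output / Theoretical output) * 100
Efficiency% = (141 / 206) * 100
Efficiency% = 0.684466 * 100 = 68.4466% ≈ 68.4%

68.4%


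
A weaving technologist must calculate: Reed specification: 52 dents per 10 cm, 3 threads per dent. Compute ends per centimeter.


Formula: EPC = (dents per 10 cm * ends per dent) / 10
Step 1: Total ends per 10 cm = 52 * 3 = 156
Step 2: EPC = 156 / 10 = 15.6 ends/cm

15.6 ends/cm


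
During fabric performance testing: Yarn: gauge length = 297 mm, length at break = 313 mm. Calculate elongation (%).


Formula: Elongation (%) = ((L_break - L0) / L0) * 100
Step 1: Extension = 313 - 297 = 16 mm
Step 2: Elongation = (16 / 297) * 100
Step 3: Elongation = 0.053872 * 100 = 5.3872% ≈ 5.4%

5.4%


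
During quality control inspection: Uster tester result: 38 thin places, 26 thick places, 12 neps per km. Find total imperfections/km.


Formula: Total = thin places + thick places + neps
Total = 38 + 26 + 12
Total = 76 imperfections/km

76 imperfections/km


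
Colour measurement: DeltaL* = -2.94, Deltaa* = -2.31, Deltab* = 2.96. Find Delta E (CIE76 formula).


Formula: Delta E = sqrt(dL*^2 + da*^2 + db*^2)
Step 1: dL*^2 = (-2.94)^2 = 8.6436
Step 2: da*^2 = (-2.31)^2 = 5.3361
Step 3: db*^2 = 2.96^2 = 8.7616
Step 4: Sum = 8.6436 + 5.3361 + 8.7616 = 22.7413
Step 5: Delta E = sqrt(22.7413) = 4.77

4.77 Delta E


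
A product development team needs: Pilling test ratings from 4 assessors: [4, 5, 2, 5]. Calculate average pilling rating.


Formula: Mean = sum / count
Sum = 4 + 5 + 2 + 5 = 16
Mean = 16 / 4 = 4.0

4.0


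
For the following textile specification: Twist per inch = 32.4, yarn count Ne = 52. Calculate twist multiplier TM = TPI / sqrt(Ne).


Formula: TM = TPI / sqrt(Ne)
Step 1: sqrt(Ne) = sqrt(52) = 7.2111
Step 2: TM = 32.4 / 7.2111 = 4.49

4.49 TM


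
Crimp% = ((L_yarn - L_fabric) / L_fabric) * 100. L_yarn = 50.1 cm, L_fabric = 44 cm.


Formula: Crimp% = ((L_yarn - L_fabric) / L_fabric) * 100
Step 1: Extension = 50.1 - 44 = 6.1 cm
Step 2: Crimp% = (6.1 / 44) * 100
Step 3: Crimp% = 0.138636 * 100 = 13.8636% ≈ 13.9%

13.9%


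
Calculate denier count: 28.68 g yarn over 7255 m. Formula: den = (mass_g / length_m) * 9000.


Formula: den = (mass_g / length_m) * 9000
Substituting: den = (28.68 / 7255) * 9000
Intermediate: 28.68 / 7255 = 0.00395314 g/m
den = 0.00395314 * 9000 = 35.6 denier

35.6 denier


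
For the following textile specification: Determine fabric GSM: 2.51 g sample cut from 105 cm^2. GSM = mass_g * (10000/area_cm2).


Formula: GSM = mass_g / area_m2
Step 1: Convert area: 105 cm^2 = 105 / 10000 = 0.0105 m^2
Step 2: GSM = 2.51 g / 0.0105 m^2 = 239.0 g/m^2

239.0 g/m^2


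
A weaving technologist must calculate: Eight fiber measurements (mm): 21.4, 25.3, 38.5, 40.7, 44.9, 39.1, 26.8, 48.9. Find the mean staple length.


Formula: Mean = sum of lengths / count
Sum = 21.4 + 25.3 + 38.5 + 40.7 + 44.9 + 39.1 + 26.8 + 48.9
Sum = 285.6 mm
Mean = 285.6 / 8 = 35.70 mm

35.70 mm


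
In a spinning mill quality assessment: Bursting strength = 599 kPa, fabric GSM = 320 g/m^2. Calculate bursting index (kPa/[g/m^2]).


Formula: Bursting Index = Bursting Strength / Fabric GSM
BI = 599 kPa / 320 g/m^2
BI = 1.872 kPa/(g/m^2)

1.872 kPa/(g/m^2)


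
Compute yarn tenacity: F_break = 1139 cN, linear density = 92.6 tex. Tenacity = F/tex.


Formula: Tenacity = Breaking force / Linear density
Tenacity = 1139 cN / 92.6 tex
Tenacity = 12.30 cN/tex

12.30 cN/tex


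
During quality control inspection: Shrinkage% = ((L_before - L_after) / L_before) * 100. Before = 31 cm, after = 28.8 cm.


Formula: Shrinkage% = ((L_before - L_after) / L_before) * 100
Step 1: Shrinkage = 31 - 28.8 = 2.2 cm
Step 2: Shrinkage% = (2.2 / 31) * 100
Step 3: Shrinkage% = 0.070968 * 100 = 7.0968% ≈ 7.1%

7.1%


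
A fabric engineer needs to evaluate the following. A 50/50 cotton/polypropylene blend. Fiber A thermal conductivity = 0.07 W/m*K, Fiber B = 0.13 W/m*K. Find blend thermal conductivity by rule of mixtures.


Formula: Blend property = (fraction_A * property_A) + (fraction_B * property_B)
Step 1: Contribution A = 50/100 * 0.07 W/m*K = 0.035 W/m*K
Step 2: Contribution B = 50/100 * 0.13 W/m*K = 0.065 W/m*K
Step 3: Blend thermal conductivity = 0.035 + 0.065 = 0.1 W/m*K

0.1 W/m*K


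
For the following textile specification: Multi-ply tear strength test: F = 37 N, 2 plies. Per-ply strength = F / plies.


Formula: Per-ply strength = Total force / Number of plies
Per-ply = 37 N / 2
Per-ply = 18.5 N

18.5 N


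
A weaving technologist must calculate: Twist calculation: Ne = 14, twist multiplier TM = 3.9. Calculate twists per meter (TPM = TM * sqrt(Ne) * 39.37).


Formula: TPM = TM * sqrt(Ne) * 39.37
Step 1: sqrt(Ne) = sqrt(14) = 3.7417
Step 2: TM * sqrt(Ne) = 3.9 * 3.7417 = 14.5926
Step 3: TPM = 14.5926 * 39.37 = 575 twists/m

575 twists/m


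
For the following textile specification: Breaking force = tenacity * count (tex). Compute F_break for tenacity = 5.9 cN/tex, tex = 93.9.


Formula: Breaking force = Tenacity * Linear density
F = 5.9 cN/tex * 93.9 tex
F = 554.01 cN

554.01 cN


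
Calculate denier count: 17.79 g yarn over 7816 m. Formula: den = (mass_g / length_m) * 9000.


Formula: den = (mass_g / length_m) * 9000
Substituting: den = (17.79 / 7816) * 9000
Intermediate: 17.79 / 7816 = 0.0022761 g/m
den = 0.0022761 * 9000 = 20.5 denier

20.5 denier


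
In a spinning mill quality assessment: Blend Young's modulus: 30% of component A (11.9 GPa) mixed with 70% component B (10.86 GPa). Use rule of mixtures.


Formula: Blend property = (fraction_A * property_A) + (fraction_B * property_B)
Step 1: Contribution A = 30/100 * 11.9 GPa = 3.57 GPa
Step 2: Contribution B = 70/100 * 10.86 GPa = 7.602 GPa
Step 3: Blend Young's modulus = 3.57 + 7.602 = 11.172 GPa

11.172 GPa


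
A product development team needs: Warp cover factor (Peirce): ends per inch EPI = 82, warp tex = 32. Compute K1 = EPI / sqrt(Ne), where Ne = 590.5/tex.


Formula: K1 = EPI / sqrt(Ne), with Ne = 590.5 / tex_warp
Step 1: Ne = 590.5 / 32 = 18.453
Step 2: sqrt(Ne) = sqrt(18.453) = 4.2957
Step 3: K1 = 82 / 4.2957 = 19.1

19.1


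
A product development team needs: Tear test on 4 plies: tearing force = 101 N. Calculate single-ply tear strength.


Formula: Per-ply strength = Total force / Number of plies
Per-ply = 101 N / 4
Per-ply = 25.25 N

25.25 N


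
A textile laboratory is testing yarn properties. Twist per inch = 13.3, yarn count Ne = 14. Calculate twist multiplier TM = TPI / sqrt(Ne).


Formula: TM = TPI / sqrt(Ne)
Step 1: sqrt(Ne) = sqrt(14) = 3.7417
Step 2: TM = 13.3 / 3.7417 = 3.55

3.55 TM


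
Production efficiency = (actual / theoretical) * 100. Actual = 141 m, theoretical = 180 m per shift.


Formula: Efficiency% = (Actual output / Theoretical output) * 100
Efficiency% = (141 / 180) * 100
Efficiency% = 0.783333 * 100 = 78.3333% ≈ 78.3%

78.3%


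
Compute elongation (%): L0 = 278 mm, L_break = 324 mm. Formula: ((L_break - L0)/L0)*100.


Formula: Elongation (%) = ((L_break - L0) / L0) * 100
Step 1: Extension = 324 - 278 = 46 mm
Step 2: Elongation = (46 / 278) * 100
Step 3: Elongation = 0.165468 * 100 = 16.5468% ≈ 16.5%

16.5%


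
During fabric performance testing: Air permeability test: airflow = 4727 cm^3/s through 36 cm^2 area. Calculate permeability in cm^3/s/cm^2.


Formula: Air Permeability = Airflow / Test Area
AP = 4727 cm^3/s / 36 cm^2
AP = 131.3 cm^3/s/cm^2

131.3 cm^3/s/cm^2


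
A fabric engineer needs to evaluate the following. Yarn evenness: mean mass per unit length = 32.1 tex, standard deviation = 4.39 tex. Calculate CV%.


Formula: CV% = (standard deviation / mean) * 100
Step 1: Ratio = 4.39 / 32.1 = 0.13676
Step 2: CV% = 0.13676 * 100 = 13.676% ≈ 13.7%

13.7%


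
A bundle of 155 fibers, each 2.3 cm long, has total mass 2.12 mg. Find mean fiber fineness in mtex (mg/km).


Formula: fineness (mtex) = mass (mg) / total length (km) = (mass_mg / total_length_m) * 1000
Step 1: Convert fiber length: 2.3 cm = 0.023 m
Step 2: Total fiber length = 155 * 0.023 = 3.565 m
Step 3: Linear density = 2.12 mg / 3.565 m = 0.5947 mg/m
Step 4: fineness = 0.5947 * 1000 = 594.7 mtex

594.7 mtex


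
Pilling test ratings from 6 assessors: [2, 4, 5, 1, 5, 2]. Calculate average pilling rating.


Formula: Mean = sum / count
Sum = 2 + 4 + 5 + 1 + 5 + 2 = 19
Mean = 19 / 6 = 3.2

3.2


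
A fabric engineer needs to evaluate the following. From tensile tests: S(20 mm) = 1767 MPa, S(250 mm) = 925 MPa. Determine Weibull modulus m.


Formula: m = ln(L1/L2) / ln(S2/S1)
Step 1: ln(L1/L2) = ln(20/250) = -2.52573
Step 2: S2/S1 = 925/1767 = 0.52349
Step 3: ln(S2/S1) = ln(0.52349) = -0.64724
Step 4: m = -2.52573 / -0.64724 = 3.90

3.90 (Weibull m)


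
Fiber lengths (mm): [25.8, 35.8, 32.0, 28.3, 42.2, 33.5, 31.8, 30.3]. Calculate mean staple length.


Formula: Mean = sum of lengths / count
Sum = 25.8 + 35.8 + 32.0 + 28.3 + 42.2 + 33.5 + 31.8 + 30.3
Sum = 259.7 mm
Mean = 259.7 / 8 = 32.46 mm

32.46 mm


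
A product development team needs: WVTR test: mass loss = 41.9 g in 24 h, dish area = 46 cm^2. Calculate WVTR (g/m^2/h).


Formula: WVTR = mass_loss / (area * time)
Step 1: Convert area: 46 cm^2 = 0.0046 m^2
Step 2: WVTR = 41.9 g / (0.0046 m^2 * 24 h)
Step 3: WVTR = 41.9 / 0.1104 = 379.5 g/m^2/h

379.5 g/m^2/h


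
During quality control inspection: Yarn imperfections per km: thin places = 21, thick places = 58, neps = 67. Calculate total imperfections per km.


Formula: Total = thin places + thick places + neps
Total = 21 + 58 + 67
Total = 146 imperfections/km

146 imperfections/km


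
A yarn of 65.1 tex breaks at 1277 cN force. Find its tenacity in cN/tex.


Formula: Tenacity = Breaking force / Linear density
Tenacity = 1277 cN / 65.1 tex
Tenacity = 19.62 cN/tex

19.62 cN/tex


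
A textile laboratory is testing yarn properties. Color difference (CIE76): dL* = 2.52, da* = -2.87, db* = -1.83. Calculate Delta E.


Formula: Delta E = sqrt(dL*^2 + da*^2 + db*^2)
Step 1: dL*^2 = 2.52^2 = 6.3504
Step 2: da*^2 = (-2.87)^2 = 8.2369
Step 3: db*^2 = (-1.83)^2 = 3.3489
Step 4: Sum = 6.3504 + 8.2369 + 3.3489 = 17.9362
Step 5: Delta E = sqrt(17.9362) = 4.24

4.24 Delta E


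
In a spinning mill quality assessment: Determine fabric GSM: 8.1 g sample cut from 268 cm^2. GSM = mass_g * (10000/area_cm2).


Formula: GSM = mass_g / area_m2
Step 1: Convert area: 268 cm^2 = 268 / 10000 = 0.0268 m^2
Step 2: GSM = 8.1 g / 0.0268 m^2 = 302.2 g/m^2

302.2 g/m^2


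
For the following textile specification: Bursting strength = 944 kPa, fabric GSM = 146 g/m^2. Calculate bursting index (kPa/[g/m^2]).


Formula: Bursting Index = Bursting Strength / Fabric GSM
BI = 944 kPa / 146 g/m^2
BI = 6.466 kPa/(g/m^2)

6.466 kPa/(g/m^2)


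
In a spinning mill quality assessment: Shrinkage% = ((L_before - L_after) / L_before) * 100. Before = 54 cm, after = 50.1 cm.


Formula: Shrinkage% = ((L_before - L_after) / L_before) * 100
Step 1: Shrinkage = 54 - 50.1 = 3.9 cm
Step 2: Shrinkage% = (3.9 / 54) * 100
Step 3: Shrinkage% = 0.072222 * 100 = 7.2222% ≈ 7.2%

7.2%


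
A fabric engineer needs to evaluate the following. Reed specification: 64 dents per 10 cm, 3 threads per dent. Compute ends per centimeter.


Formula: EPC = (dents per 10 cm * ends per dent) / 10
Step 1: Total ends per 10 cm = 64 * 3 = 192
Step 2: EPC = 192 / 10 = 19.2 ends/cm

19.2 ends/cm


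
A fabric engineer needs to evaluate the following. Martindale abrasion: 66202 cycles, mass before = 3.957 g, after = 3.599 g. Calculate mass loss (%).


Formula: Mass loss% = ((m_before - m_after) / m_before) * 100
Step 1: Mass loss = 3.957 - 3.599 = 0.358 g
Step 2: Ratio = 0.358 / 3.957 = 0.0904726
Step 3: Mass loss% = 0.0904726 * 100 = 9.04726% ≈ 9.05%

9.05%


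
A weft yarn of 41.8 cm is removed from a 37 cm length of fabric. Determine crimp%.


Formula: Crimp% = ((L_yarn - L_fabric) / L_fabric) * 100
Step 1: Extension = 41.8 - 37 = 4.8 cm
Step 2: Crimp% = (4.8 / 37) * 100
Step 3: Crimp% = 0.12973 * 100 = 12.973% ≈ 13.0%

13.0%


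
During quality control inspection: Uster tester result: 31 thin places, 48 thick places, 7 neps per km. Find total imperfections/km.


Formula: Total = thin places + thick places + neps
Total = 31 + 48 + 7
Total = 86 imperfections/km

86 imperfections/km


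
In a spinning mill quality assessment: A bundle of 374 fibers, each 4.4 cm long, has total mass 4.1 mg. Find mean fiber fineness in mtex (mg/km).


Formula: fineness (mtex) = mass (mg) / total length (km) = (mass_mg / total_length_m) * 1000
Step 1: Convert fiber length: 4.4 cm = 0.044 m
Step 2: Total fiber length = 374 * 0.044 = 16.456 m
Step 3: Linear density = 4.1 mg / 16.456 m = 0.2491 mg/m
Step 4: fineness = 0.2491 * 1000 = 249.1 mtex

249.1 mtex


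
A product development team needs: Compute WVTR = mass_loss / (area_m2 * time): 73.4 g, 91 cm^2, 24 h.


Formula: WVTR = mass_loss / (area * time)
Step 1: Convert area: 91 cm^2 = 0.0091 m^2
Step 2: WVTR = 73.4 g / (0.0091 m^2 * 24 h)
Step 3: WVTR = 73.4 / 0.2184 = 336.1 g/m^2/h

336.1 g/m^2/h


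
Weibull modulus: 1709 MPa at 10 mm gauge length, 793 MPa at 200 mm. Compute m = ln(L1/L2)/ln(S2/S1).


Formula: m = ln(L1/L2) / ln(S2/S1)
Step 1: ln(L1/L2) = ln(10/200) = -2.99573
Step 2: S2/S1 = 793/1709 = 0.46401
Step 3: ln(S2/S1) = ln(0.46401) = -0.76785
Step 4: m = -2.99573 / -0.76785 = 3.90

3.90 (Weibull m)


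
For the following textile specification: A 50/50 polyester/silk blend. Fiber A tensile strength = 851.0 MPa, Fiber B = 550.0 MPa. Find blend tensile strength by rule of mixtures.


Formula: Blend property = (fraction_A * property_A) + (fraction_B * property_B)
Step 1: Contribution A = 50/100 * 851.0 MPa = 425.5 MPa
Step 2: Contribution B = 50/100 * 550.0 MPa = 275.0 MPa
Step 3: Blend tensile strength = 425.5 + 275.0 = 700.5 MPa

700.5 MPa


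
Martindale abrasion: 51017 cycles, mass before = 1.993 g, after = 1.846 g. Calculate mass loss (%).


Formula: Mass loss% = ((m_before - m_after) / m_before) * 100
Step 1: Mass loss = 1.993 - 1.846 = 0.147 g
Step 2: Ratio = 0.147 / 1.993 = 0.0737582
Step 3: Mass loss% = 0.0737582 * 100 = 7.37582% ≈ 7.38%

7.38%


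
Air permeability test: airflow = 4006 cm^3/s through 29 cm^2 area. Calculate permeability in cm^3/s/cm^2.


Formula: Air Permeability = Airflow / Test Area
AP = 4006 cm^3/s / 29 cm^2
AP = 138.1 cm^3/s/cm^2

138.1 cm^3/s/cm^2


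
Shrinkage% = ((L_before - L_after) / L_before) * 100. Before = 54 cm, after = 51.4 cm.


Formula: Shrinkage% = ((L_before - L_after) / L_before) * 100
Step 1: Shrinkage = 54 - 51.4 = 2.6 cm
Step 2: Shrinkage% = (2.6 / 54) * 100
Step 3: Shrinkage% = 0.048148 * 100 = 4.8148% ≈ 4.8%

4.8%


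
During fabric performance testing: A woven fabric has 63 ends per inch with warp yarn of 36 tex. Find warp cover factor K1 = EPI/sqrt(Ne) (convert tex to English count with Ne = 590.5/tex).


Formula: K1 = EPI / sqrt(Ne), with Ne = 590.5 / tex_warp
Step 1: Ne = 590.5 / 36 = 16.403
Step 2: sqrt(Ne) = sqrt(16.403) = 4.0501
Step 3: K1 = 63 / 4.0501 = 15.6

15.6


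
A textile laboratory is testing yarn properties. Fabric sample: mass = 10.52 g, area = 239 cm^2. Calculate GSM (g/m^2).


Formula: GSM = mass_g / area_m2
Step 1: Convert area: 239 cm^2 = 239 / 10000 = 0.0239 m^2
Step 2: GSM = 10.52 g / 0.0239 m^2 = 440.2 g/m^2

440.2 g/m^2


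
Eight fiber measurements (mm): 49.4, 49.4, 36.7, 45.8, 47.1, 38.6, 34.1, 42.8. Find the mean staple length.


Formula: Mean = sum of lengths / count
Sum = 49.4 + 49.4 + 36.7 + 45.8 + 47.1 + 38.6 + 34.1 + 42.8
Sum = 343.9 mm
Mean = 343.9 / 8 = 42.99 mm

42.99 mm


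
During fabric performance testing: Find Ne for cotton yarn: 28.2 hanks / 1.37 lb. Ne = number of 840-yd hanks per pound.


Formula: Ne = hanks / mass_lb
Substituting: Ne = 28.2 / 1.37
Ne = 20.6

20.6 Ne


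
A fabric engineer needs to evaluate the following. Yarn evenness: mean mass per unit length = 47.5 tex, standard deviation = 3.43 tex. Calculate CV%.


Formula: CV% = (standard deviation / mean) * 100
Step 1: Ratio = 3.43 / 47.5 = 0.072211
Step 2: CV% = 0.072211 * 100 = 7.2211% ≈ 7.2%

7.2%


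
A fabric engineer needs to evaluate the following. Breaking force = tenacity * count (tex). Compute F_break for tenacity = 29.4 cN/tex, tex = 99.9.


Formula: Breaking force = Tenacity * Linear density
F = 29.4 cN/tex * 99.9 tex
F = 2937.06 cN

2937.06 cN


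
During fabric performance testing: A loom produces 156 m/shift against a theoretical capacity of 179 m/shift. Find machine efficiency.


Formula: Efficiency% = (Actual output / Theoretical output) * 100
Efficiency% = (156 / 179) * 100
Efficiency% = 0.871508 * 100 = 87.1508% ≈ 87.2%

87.2%


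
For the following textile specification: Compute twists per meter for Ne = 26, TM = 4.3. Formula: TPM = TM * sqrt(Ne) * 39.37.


Formula: TPM = TM * sqrt(Ne) * 39.37
Step 1: sqrt(Ne) = sqrt(26) = 5.099
Step 2: TM * sqrt(Ne) = 4.3 * 5.099 = 21.9257
Step 3: TPM = 21.9257 * 39.37 = 863 twists/m

863 twists/m


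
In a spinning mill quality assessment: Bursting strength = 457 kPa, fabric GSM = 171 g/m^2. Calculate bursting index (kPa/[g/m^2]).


Formula: Bursting Index = Bursting Strength / Fabric GSM
BI = 457 kPa / 171 g/m^2
BI = 2.673 kPa/(g/m^2)

2.673 kPa/(g/m^2)


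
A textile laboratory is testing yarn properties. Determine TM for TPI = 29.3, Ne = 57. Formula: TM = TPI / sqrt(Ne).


Formula: TM = TPI / sqrt(Ne)
Step 1: sqrt(Ne) = sqrt(57) = 7.5498
Step 2: TM = 29.3 / 7.5498 = 3.88

3.88 TM


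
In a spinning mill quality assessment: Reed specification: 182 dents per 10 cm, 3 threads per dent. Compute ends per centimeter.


Formula: EPC = (dents per 10 cm * ends per dent) / 10
Step 1: Total ends per 10 cm = 182 * 3 = 546
Step 2: EPC = 546 / 10 = 54.6 ends/cm

54.6 ends/cm


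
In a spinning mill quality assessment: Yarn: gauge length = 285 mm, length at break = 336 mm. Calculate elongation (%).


Formula: Elongation (%) = ((L_break - L0) / L0) * 100
Step 1: Extension = 336 - 285 = 51 mm
Step 2: Elongation = (51 / 285) * 100
Step 3: Elongation = 0.178947 * 100 = 17.8947% ≈ 17.9%

17.9%


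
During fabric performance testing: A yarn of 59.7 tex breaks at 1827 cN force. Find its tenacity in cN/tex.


Formula: Tenacity = Breaking force / Linear density
Tenacity = 1827 cN / 59.7 tex
Tenacity = 30.60 cN/tex

30.60 cN/tex


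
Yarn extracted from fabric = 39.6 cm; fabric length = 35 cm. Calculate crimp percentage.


Formula: Crimp% = ((L_yarn - L_fabric) / L_fabric) * 100
Step 1: Extension = 39.6 - 35 = 4.6 cm
Step 2: Crimp% = (4.6 / 35) * 100
Step 3: Crimp% = 0.131429 * 100 = 13.1429% ≈ 13.1%

13.1%


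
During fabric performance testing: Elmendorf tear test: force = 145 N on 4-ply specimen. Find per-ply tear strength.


Formula: Per-ply strength = Total force / Number of plies
Per-ply = 145 N / 4
Per-ply = 36.25 N

36.25 N


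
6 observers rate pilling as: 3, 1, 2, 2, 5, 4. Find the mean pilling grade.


Formula: Mean = sum / count
Sum = 3 + 1 + 2 + 2 + 5 + 4 = 17
Mean = 17 / 6 = 2.8

2.8


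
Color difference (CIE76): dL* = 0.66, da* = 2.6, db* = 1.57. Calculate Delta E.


Formula: Delta E = sqrt(dL*^2 + da*^2 + db*^2)
Step 1: dL*^2 = 0.66^2 = 0.4356
Step 2: da*^2 = 2.6^2 = 6.76
Step 3: db*^2 = 1.57^2 = 2.4649
Step 4: Sum = 0.4356 + 6.76 + 2.4649 = 9.6605
Step 5: Delta E = sqrt(9.6605) = 3.11

3.11 Delta E


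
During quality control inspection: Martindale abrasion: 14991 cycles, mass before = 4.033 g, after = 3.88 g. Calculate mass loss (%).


Formula: Mass loss% = ((m_before - m_after) / m_before) * 100
Step 1: Mass loss = 4.033 - 3.88 = 0.153 g
Step 2: Ratio = 0.153 / 4.033 = 0.037937
Step 3: Mass loss% = 0.037937 * 100 = 3.7937% ≈ 3.79%

3.79%


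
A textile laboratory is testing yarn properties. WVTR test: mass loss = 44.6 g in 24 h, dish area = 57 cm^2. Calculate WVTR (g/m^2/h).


Formula: WVTR = mass_loss / (area * time)
Step 1: Convert area: 57 cm^2 = 0.0057 m^2
Step 2: WVTR = 44.6 g / (0.0057 m^2 * 24 h)
Step 3: WVTR = 44.6 / 0.1368 = 326.0 g/m^2/h

326.0 g/m^2/h


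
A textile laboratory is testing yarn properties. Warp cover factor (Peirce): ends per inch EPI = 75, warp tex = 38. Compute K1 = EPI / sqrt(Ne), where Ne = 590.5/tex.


Formula: K1 = EPI / sqrt(Ne), with Ne = 590.5 / tex_warp
Step 1: Ne = 590.5 / 38 = 15.539
Step 2: sqrt(Ne) = sqrt(15.539) = 3.942
Step 3: K1 = 75 / 3.942 = 19.0

19.0


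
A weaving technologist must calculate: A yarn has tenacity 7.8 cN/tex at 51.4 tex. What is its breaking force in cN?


Formula: Breaking force = Tenacity * Linear density
F = 7.8 cN/tex * 51.4 tex
F = 400.92 cN

400.92 cN


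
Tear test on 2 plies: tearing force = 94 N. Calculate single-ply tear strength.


Formula: Per-ply strength = Total force / Number of plies
Per-ply = 94 N / 2
Per-ply = 47 N

47 N


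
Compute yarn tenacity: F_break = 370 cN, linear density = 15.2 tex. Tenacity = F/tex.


Formula: Tenacity = Breaking force / Linear density
Tenacity = 370 cN / 15.2 tex
Tenacity = 24.34 cN/tex

24.34 cN/tex


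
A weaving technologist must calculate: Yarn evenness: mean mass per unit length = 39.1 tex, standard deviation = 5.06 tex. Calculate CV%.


Formula: CV% = (standard deviation / mean) * 100
Step 1: Ratio = 5.06 / 39.1 = 0.129412
Step 2: CV% = 0.129412 * 100 = 12.9412% ≈ 12.9%

12.9%


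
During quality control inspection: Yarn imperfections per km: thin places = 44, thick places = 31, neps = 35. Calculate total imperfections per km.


Formula: Total = thin places + thick places + neps
Total = 44 + 31 + 35
Total = 110 imperfections/km

110 imperfections/km


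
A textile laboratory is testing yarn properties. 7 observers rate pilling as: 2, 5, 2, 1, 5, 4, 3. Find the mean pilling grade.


Formula: Mean = sum / count
Sum = 2 + 5 + 2 + 1 + 5 + 4 + 3 = 22
Mean = 22 / 7 = 3.1

3.1


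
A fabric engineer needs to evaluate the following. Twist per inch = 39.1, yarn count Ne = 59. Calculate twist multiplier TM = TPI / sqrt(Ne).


Formula: TM = TPI / sqrt(Ne)
Step 1: sqrt(Ne) = sqrt(59) = 7.6811
Step 2: TM = 39.1 / 7.6811 = 5.09

5.09 TM


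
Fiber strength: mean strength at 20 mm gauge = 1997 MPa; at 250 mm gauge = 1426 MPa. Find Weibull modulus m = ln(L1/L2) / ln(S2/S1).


Formula: m = ln(L1/L2) / ln(S2/S1)
Step 1: ln(L1/L2) = ln(20/250) = -2.52573
Step 2: S2/S1 = 1426/1997 = 0.71407
Step 3: ln(S2/S1) = ln(0.71407) = -0.33677
Step 4: m = -2.52573 / -0.33677 = 7.50

7.50 (Weibull m)


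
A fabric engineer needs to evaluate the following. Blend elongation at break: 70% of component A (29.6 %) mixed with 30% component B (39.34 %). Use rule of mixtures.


Formula: Blend property = (fraction_A * property_A) + (fraction_B * property_B)
Step 1: Contribution A = 70/100 * 29.6 % = 20.72 %
Step 2: Contribution B = 30/100 * 39.34 % = 11.802 %
Step 3: Blend elongation at break = 20.72 + 11.802 = 32.522 %

32.522 %


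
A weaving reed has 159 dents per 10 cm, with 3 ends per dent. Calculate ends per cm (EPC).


Formula: EPC = (dents per 10 cm * ends per dent) / 10
Step 1: Total ends per 10 cm = 159 * 3 = 477
Step 2: EPC = 477 / 10 = 47.7 ends/cm

47.7 ends/cm


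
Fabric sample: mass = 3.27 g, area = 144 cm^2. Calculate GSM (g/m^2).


Formula: GSM = mass_g / area_m2
Step 1: Convert area: 144 cm^2 = 144 / 10000 = 0.0144 m^2
Step 2: GSM = 3.27 g / 0.0144 m^2 = 227.1 g/m^2

227.1 g/m^2


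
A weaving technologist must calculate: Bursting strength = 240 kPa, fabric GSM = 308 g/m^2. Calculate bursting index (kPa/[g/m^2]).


Formula: Bursting Index = Bursting Strength / Fabric GSM
BI = 240 kPa / 308 g/m^2
BI = 0.779 kPa/(g/m^2)

0.779 kPa/(g/m^2)


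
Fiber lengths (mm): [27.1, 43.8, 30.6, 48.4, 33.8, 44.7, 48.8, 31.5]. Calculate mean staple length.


Formula: Mean = sum of lengths / count
Sum = 27.1 + 43.8 + 30.6 + 48.4 + 33.8 + 44.7 + 48.8 + 31.5
Sum = 308.7 mm
Mean = 308.7 / 8 = 38.59 mm

38.59 mm


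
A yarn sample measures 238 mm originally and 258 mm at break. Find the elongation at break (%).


Formula: Elongation (%) = ((L_break - L0) / L0) * 100
Step 1: Extension = 258 - 238 = 20 mm
Step 2: Elongation = (20 / 238) * 100
Step 3: Elongation = 0.084034 * 100 = 8.4034% ≈ 8.4%

8.4%


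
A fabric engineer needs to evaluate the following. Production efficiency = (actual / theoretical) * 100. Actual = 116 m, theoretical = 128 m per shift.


Formula: Efficiency% = (Actual output / Theoretical output) * 100
Efficiency% = (116 / 128) * 100
Efficiency% = 0.90625 * 100 = 90.625% ≈ 90.6%

90.6%


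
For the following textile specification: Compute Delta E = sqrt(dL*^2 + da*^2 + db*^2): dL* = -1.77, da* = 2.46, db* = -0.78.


Formula: Delta E = sqrt(dL*^2 + da*^2 + db*^2)
Step 1: dL*^2 = (-1.77)^2 = 3.1329
Step 2: da*^2 = 2.46^2 = 6.0516
Step 3: db*^2 = (-0.78)^2 = 0.6084
Step 4: Sum = 3.1329 + 6.0516 + 0.6084 = 9.7929
Step 5: Delta E = sqrt(9.7929) = 3.13

3.13 Delta E


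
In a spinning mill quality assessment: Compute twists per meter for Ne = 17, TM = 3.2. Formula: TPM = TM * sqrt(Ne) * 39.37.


Formula: TPM = TM * sqrt(Ne) * 39.37
Step 1: sqrt(Ne) = sqrt(17) = 4.1231
Step 2: TM * sqrt(Ne) = 3.2 * 4.1231 = 13.1939
Step 3: TPM = 13.1939 * 39.37 = 519 twists/m

519 twists/m


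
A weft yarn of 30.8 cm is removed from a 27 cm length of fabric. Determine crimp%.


Formula: Crimp% = ((L_yarn - L_fabric) / L_fabric) * 100
Step 1: Extension = 30.8 - 27 = 3.8 cm
Step 2: Crimp% = (3.8 / 27) * 100
Step 3: Crimp% = 0.140741 * 100 = 14.0741% ≈ 14.1%

14.1%


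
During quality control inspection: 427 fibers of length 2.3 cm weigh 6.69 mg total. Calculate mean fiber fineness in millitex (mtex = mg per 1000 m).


Formula: fineness (mtex) = mass (mg) / total length (km) = (mass_mg / total_length_m) * 1000
Step 1: Convert fiber length: 2.3 cm = 0.023 m
Step 2: Total fiber length = 427 * 0.023 = 9.821 m
Step 3: Linear density = 6.69 mg / 9.821 m = 0.6812 mg/m
Step 4: fineness = 0.6812 * 1000 = 681.2 mtex

681.2 mtex


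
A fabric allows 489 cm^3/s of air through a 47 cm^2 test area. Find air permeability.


Formula: Air Permeability = Airflow / Test Area
AP = 489 cm^3/s / 47 cm^2
AP = 10.4 cm^3/s/cm^2

10.4 cm^3/s/cm^2


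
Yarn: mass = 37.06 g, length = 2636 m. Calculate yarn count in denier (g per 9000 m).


Formula: den = (mass_g / length_m) * 9000
Substituting: den = (37.06 / 2636) * 9000
Intermediate: 37.06 / 2636 = 0.01405918 g/m
den = 0.01405918 * 9000 = 126.5 denier

126.5 denier


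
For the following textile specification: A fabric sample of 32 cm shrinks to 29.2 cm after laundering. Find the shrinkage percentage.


Formula: Shrinkage% = ((L_before - L_after) / L_before) * 100
Step 1: Shrinkage = 32 - 29.2 = 2.8 cm
Step 2: Shrinkage% = (2.8 / 32) * 100
Step 3: Shrinkage% = 0.0875 * 100 = 8.75% ≈ 8.8%

8.8%


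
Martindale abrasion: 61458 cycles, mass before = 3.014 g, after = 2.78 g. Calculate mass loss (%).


Formula: Mass loss% = ((m_before - m_after) / m_before) * 100
Step 1: Mass loss = 3.014 - 2.78 = 0.234 g
Step 2: Ratio = 0.234 / 3.014 = 0.0776377
Step 3: Mass loss% = 0.0776377 * 100 = 7.76377% ≈ 7.76%

7.76%


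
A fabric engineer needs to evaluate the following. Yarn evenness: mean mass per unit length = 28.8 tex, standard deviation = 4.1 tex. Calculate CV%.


Formula: CV% = (standard deviation / mean) * 100
Step 1: Ratio = 4.1 / 28.8 = 0.142361
Step 2: CV% = 0.142361 * 100 = 14.2361% ≈ 14.2%

14.2%


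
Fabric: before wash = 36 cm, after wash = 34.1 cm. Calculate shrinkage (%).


Formula: Shrinkage% = ((L_before - L_after) / L_before) * 100
Step 1: Shrinkage = 36 - 34.1 = 1.9 cm
Step 2: Shrinkage% = (1.9 / 36) * 100
Step 3: Shrinkage% = 0.052778 * 100 = 5.2778% ≈ 5.3%

5.3%


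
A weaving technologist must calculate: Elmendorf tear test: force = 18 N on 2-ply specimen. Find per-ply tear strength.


Formula: Per-ply strength = Total force / Number of plies
Per-ply = 18 N / 2
Per-ply = 9 N

9 N


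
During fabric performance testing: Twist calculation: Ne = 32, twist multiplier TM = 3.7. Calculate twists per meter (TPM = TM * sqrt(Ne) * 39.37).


Formula: TPM = TM * sqrt(Ne) * 39.37
Step 1: sqrt(Ne) = sqrt(32) = 5.6569
Step 2: TM * sqrt(Ne) = 3.7 * 5.6569 = 20.9305
Step 3: TPM = 20.9305 * 39.37 = 824 twists/m

824 twists/m


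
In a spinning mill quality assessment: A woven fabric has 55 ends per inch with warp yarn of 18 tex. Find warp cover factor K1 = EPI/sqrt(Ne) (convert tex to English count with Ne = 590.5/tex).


Formula: K1 = EPI / sqrt(Ne), with Ne = 590.5 / tex_warp
Step 1: Ne = 590.5 / 18 = 32.806
Step 2: sqrt(Ne) = sqrt(32.806) = 5.7277
Step 3: K1 = 55 / 5.7277 = 9.6

9.6


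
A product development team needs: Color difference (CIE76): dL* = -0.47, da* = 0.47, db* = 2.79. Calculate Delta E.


Formula: Delta E = sqrt(dL*^2 + da*^2 + db*^2)
Step 1: dL*^2 = (-0.47)^2 = 0.2209
Step 2: da*^2 = 0.47^2 = 0.2209
Step 3: db*^2 = 2.79^2 = 7.7841
Step 4: Sum = 0.2209 + 0.2209 + 7.7841 = 8.2259
Step 5: Delta E = sqrt(8.2259) = 2.87

2.87 Delta E


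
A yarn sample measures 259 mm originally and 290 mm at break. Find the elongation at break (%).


Formula: Elongation (%) = ((L_break - L0) / L0) * 100
Step 1: Extension = 290 - 259 = 31 mm
Step 2: Elongation = (31 / 259) * 100
Step 3: Elongation = 0.119691 * 100 = 11.9691% ≈ 12.0%

12.0%


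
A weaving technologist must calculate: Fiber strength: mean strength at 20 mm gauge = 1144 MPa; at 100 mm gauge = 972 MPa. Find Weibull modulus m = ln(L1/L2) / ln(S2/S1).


Formula: m = ln(L1/L2) / ln(S2/S1)
Step 1: ln(L1/L2) = ln(20/100) = -1.60944
Step 2: S2/S1 = 972/1144 = 0.84965
Step 3: ln(S2/S1) = ln(0.84965) = -0.16293
Step 4: m = -1.60944 / -0.16293 = 9.88

9.88 (Weibull m)


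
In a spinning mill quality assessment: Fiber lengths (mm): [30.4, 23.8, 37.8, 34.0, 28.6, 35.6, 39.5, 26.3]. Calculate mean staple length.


Formula: Mean = sum of lengths / count
Sum = 30.4 + 23.8 + 37.8 + 34.0 + 28.6 + 35.6 + 39.5 + 26.3
Sum = 256.0 mm
Mean = 256.0 / 8 = 32.00 mm

32.00 mm


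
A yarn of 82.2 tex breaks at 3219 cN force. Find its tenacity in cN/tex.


Formula: Tenacity = Breaking force / Linear density
Tenacity = 3219 cN / 82.2 tex
Tenacity = 39.16 cN/tex

39.16 cN/tex


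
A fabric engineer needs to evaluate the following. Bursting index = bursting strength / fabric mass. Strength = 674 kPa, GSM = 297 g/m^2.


Formula: Bursting Index = Bursting Strength / Fabric GSM
BI = 674 kPa / 297 g/m^2
BI = 2.269 kPa/(g/m^2)

2.269 kPa/(g/m^2)


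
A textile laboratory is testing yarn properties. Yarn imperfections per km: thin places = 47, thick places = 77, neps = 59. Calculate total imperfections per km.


Formula: Total = thin places + thick places + neps
Total = 47 + 77 + 59
Total = 183 imperfections/km

183 imperfections/km


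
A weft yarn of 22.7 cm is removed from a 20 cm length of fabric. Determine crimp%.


Formula: Crimp% = ((L_yarn - L_fabric) / L_fabric) * 100
Step 1: Extension = 22.7 - 20 = 2.7 cm
Step 2: Crimp% = (2.7 / 20) * 100
Step 3: Crimp% = 0.135 * 100 = 13.5%

13.5%


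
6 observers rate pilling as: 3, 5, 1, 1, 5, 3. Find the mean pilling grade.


Formula: Mean = sum / count
Sum = 3 + 5 + 1 + 1 + 5 + 3 = 18
Mean = 18 / 6 = 3.0

3.0


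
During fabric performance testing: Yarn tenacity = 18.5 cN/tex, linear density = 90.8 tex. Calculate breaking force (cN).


Formula: Breaking force = Tenacity * Linear density
F = 18.5 cN/tex * 90.8 tex
F = 1679.80 cN

1679.80 cN


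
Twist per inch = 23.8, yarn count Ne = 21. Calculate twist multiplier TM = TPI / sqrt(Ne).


Formula: TM = TPI / sqrt(Ne)
Step 1: sqrt(Ne) = sqrt(21) = 4.5826
Step 2: TM = 23.8 / 4.5826 = 5.19

5.19 TM


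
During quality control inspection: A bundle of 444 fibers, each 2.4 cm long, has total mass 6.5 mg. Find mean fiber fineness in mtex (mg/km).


Formula: fineness (mtex) = mass (mg) / total length (km) = (mass_mg / total_length_m) * 1000
Step 1: Convert fiber length: 2.4 cm = 0.024 m
Step 2: Total fiber length = 444 * 0.024 = 10.656 m
Step 3: Linear density = 6.5 mg / 10.656 m = 0.6100 mg/m
Step 4: fineness = 0.6100 * 1000 = 610.0 mtex

610.0 mtex


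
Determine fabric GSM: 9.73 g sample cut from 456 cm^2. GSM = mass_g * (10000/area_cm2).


Formula: GSM = mass_g / area_m2
Step 1: Convert area: 456 cm^2 = 456 / 10000 = 0.0456 m^2
Step 2: GSM = 9.73 g / 0.0456 m^2 = 213.4 g/m^2

213.4 g/m^2


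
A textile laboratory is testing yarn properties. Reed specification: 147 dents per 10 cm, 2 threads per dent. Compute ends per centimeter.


Formula: EPC = (dents per 10 cm * ends per dent) / 10
Step 1: Total ends per 10 cm = 147 * 2 = 294
Step 2: EPC = 294 / 10 = 29.4 ends/cm

29.4 ends/cm


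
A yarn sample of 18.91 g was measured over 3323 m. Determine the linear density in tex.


Formula: Tex = (mass_g / length_m) * 1000
Substituting: Tex = (18.91 / 3323) * 1000
Intermediate: 18.91 / 3323 = 0.00569064 g/m
Tex = 0.00569064 * 1000 = 5.69 tex

5.69 tex


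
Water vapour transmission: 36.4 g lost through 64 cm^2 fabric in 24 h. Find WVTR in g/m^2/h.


Formula: WVTR = mass_loss / (area * time)
Step 1: Convert area: 64 cm^2 = 0.0064 m^2
Step 2: WVTR = 36.4 g / (0.0064 m^2 * 24 h)
Step 3: WVTR = 36.4 / 0.1536 = 237.0 g/m^2/h

237.0 g/m^2/h


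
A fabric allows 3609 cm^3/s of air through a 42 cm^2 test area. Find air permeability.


Formula: Air Permeability = Airflow / Test Area
AP = 3609 cm^3/s / 42 cm^2
AP = 85.9 cm^3/s/cm^2

85.9 cm^3/s/cm^2


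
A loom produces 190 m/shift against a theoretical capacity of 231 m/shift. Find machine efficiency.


Formula: Efficiency% = (Actual output / Theoretical output) * 100
Efficiency% = (190 / 231) * 100
Efficiency% = 0.822511 * 100 = 82.2511% ≈ 82.3%

82.3%


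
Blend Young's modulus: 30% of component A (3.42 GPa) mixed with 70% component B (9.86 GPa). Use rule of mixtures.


Formula: Blend property = (fraction_A * property_A) + (fraction_B * property_B)
Step 1: Contribution A = 30/100 * 3.42 GPa = 1.026 GPa
Step 2: Contribution B = 70/100 * 9.86 GPa = 6.902 GPa
Step 3: Blend Young's modulus = 1.026 + 6.902 = 7.928 GPa

7.928 GPa


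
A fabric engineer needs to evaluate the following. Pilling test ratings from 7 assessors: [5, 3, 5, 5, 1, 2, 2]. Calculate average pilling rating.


Formula: Mean = sum / count
Sum = 5 + 3 + 5 + 5 + 1 + 2 + 2 = 23
Mean = 23 / 7 = 3.3

3.3


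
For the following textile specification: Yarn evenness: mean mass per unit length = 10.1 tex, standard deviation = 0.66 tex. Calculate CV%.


Formula: CV% = (standard deviation / mean) * 100
Step 1: Ratio = 0.66 / 10.1 = 0.065347
Step 2: CV% = 0.065347 * 100 = 6.5347% ≈ 6.5%

6.5%


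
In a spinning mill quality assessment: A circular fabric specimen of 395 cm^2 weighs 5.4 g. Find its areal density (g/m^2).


Formula: GSM = mass_g / area_m2
Step 1: Convert area: 395 cm^2 = 395 / 10000 = 0.0395 m^2
Step 2: GSM = 5.4 g / 0.0395 m^2 = 136.7 g/m^2

136.7 g/m^2


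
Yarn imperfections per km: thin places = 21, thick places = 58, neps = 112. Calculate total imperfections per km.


Formula: Total = thin places + thick places + neps
Total = 21 + 58 + 112
Total = 191 imperfections/km

191 imperfections/km


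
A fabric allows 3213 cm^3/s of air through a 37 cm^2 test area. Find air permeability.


Formula: Air Permeability = Airflow / Test Area
AP = 3213 cm^3/s / 37 cm^2
AP = 86.8 cm^3/s/cm^2

86.8 cm^3/s/cm^2


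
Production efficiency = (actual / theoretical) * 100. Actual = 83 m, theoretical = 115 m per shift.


Formula: Efficiency% = (Actual output / Theoretical output) * 100
Efficiency% = (83 / 115) * 100
Efficiency% = 0.721739 * 100 = 72.1739% ≈ 72.2%

72.2%


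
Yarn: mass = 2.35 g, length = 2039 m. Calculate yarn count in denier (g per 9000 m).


Formula: den = (mass_g / length_m) * 9000
Substituting: den = (2.35 / 2039) * 9000
Intermediate: 2.35 / 2039 = 0.00115253 g/m
den = 0.00115253 * 9000 = 10.4 denier

10.4 denier


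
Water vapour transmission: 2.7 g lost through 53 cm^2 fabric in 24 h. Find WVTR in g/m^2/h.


Formula: WVTR = mass_loss / (area * time)
Step 1: Convert area: 53 cm^2 = 0.0053 m^2
Step 2: WVTR = 2.7 g / (0.0053 m^2 * 24 h)
Step 3: WVTR = 2.7 / 0.1272 = 21.2 g/m^2/h

21.2 g/m^2/h


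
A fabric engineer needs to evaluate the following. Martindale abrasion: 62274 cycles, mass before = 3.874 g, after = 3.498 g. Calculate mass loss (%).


Formula: Mass loss% = ((m_before - m_after) / m_before) * 100
Step 1: Mass loss = 3.874 - 3.498 = 0.376 g
Step 2: Ratio = 0.376 / 3.874 = 0.0970573
Step 3: Mass loss% = 0.0970573 * 100 = 9.70573% ≈ 9.71%

9.71%
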